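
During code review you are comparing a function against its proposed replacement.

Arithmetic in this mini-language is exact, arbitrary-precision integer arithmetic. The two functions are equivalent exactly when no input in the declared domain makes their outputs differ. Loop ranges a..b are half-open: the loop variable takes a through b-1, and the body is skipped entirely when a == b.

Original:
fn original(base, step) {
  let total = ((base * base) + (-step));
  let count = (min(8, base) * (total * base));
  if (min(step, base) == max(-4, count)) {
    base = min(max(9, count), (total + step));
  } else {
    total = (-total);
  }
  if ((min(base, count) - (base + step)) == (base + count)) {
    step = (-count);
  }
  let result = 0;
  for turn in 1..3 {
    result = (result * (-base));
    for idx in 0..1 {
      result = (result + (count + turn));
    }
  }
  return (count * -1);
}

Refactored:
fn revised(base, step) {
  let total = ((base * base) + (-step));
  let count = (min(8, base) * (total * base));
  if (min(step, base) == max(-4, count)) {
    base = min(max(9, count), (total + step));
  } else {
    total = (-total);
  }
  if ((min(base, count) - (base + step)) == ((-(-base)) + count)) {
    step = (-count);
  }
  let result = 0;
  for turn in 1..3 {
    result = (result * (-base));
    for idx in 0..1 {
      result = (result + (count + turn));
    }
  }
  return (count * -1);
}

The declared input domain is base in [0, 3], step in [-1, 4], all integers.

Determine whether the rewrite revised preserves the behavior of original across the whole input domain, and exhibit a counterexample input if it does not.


Reading the diff, among the changes: same computation, different form.
One worked example (base=3, step=3) — original: total = 6; count = 54; (min(step, base) == max(-4, count)) -> false; total = -6; ((min(base, count) - (base + step)) == (base + count)) -> false; result = 0; [turn=1]; result = 0; [idx=0]; result = 55; [turn=2]; result = -165; [idx=0]; result = -109; return -54; revised: total = 6; count = 54; (min(step, base) == max(-4, count)) -> false; total = -6; ((min(base, count) - (base + step)) == ((-(-base)) + count)) -> false; result = 0; [turn=1]; result = 0; [idx=0]; result = 55; [turn=2]; result = -165; [idx=0]; result = -109; return -54; agreement on -54.
Every one of the 24 inputs gives matching results.
verdict: equivalent


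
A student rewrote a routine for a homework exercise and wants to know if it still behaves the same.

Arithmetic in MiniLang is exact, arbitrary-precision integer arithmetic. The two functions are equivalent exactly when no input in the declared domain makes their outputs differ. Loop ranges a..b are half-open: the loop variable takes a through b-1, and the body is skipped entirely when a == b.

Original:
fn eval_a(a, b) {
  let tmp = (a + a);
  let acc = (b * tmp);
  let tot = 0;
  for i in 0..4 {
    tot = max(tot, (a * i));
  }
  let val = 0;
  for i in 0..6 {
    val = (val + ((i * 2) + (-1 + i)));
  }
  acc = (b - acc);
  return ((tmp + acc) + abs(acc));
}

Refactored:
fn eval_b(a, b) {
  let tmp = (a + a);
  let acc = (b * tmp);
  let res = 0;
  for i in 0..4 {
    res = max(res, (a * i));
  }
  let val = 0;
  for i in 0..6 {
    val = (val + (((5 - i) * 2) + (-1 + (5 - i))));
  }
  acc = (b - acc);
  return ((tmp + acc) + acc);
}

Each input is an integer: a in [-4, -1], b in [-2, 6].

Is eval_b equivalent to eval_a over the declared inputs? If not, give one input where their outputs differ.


There is a counterexample at a=-4, b=-2: -8 on one side, -44 on the other.
eval_a: tmp := -8 | acc := 16 | tot := 0 | iter i=0: | tot := 0 | iter i=1: | tot := 0 | iter i=2: | tot := 0 | iter i=3: | tot := 0 | val := 0 | iter i=0: | val := -1 | iter i=1: | val := 1 | iter i=2: | val := 6 | iter i=3: | val := 14 | iter i=4: | val := 25 | iter i=5: | val := 39 | acc := -18 | result -8
eval_b: tmp := -8 | acc := 16 | res := 0 | iter i=0: | res := 0 | iter i=1: | res := 0 | iter i=2: | res := 0 | iter i=3: | res := 0 | val := 0 | iter i=0: | val := 14 | iter i=1: | val := 25 | iter i=2: | val := 33 | iter i=3: | val := 38 | iter i=4: | val := 40 | iter i=5: | val := 39 | acc := -18 | result -44
verdict: not equivalent; witness: a=-4, b=-2


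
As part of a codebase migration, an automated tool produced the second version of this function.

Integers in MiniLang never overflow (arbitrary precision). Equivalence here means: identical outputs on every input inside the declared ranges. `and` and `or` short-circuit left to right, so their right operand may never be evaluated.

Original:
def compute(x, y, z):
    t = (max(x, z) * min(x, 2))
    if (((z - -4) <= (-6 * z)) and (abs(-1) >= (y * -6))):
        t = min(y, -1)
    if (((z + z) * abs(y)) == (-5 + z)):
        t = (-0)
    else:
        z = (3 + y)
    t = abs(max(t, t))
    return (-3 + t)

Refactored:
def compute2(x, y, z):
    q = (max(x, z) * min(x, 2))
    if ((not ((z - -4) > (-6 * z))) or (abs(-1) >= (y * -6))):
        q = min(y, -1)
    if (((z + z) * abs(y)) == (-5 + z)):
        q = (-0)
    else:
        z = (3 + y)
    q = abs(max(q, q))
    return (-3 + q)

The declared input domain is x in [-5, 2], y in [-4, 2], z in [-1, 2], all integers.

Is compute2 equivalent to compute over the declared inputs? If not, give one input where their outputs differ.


Evaluate both at x=-5, y=-4, z=-1.
compute: t=5, then (((z - -4) <= (-6 * z)) and (abs(-1) >= (y * -6))) is false, then (((z + z) * abs(y)) == (-5 + z)) is false, then z=-1, then t=5, then returns 2
compute2: q=5, then ((not ((z - -4) > (-6 * z))) or (abs(-1) >= (y * -6))) is true, then q=-4, then (((z + z) * abs(y)) == (-5 + z)) is false, then z=-1, then q=4, then returns 1
2 and 1 differ, so these are not the same function on this domain.
verdict: not equivalent; witness: x=-5, y=-4, z=-1


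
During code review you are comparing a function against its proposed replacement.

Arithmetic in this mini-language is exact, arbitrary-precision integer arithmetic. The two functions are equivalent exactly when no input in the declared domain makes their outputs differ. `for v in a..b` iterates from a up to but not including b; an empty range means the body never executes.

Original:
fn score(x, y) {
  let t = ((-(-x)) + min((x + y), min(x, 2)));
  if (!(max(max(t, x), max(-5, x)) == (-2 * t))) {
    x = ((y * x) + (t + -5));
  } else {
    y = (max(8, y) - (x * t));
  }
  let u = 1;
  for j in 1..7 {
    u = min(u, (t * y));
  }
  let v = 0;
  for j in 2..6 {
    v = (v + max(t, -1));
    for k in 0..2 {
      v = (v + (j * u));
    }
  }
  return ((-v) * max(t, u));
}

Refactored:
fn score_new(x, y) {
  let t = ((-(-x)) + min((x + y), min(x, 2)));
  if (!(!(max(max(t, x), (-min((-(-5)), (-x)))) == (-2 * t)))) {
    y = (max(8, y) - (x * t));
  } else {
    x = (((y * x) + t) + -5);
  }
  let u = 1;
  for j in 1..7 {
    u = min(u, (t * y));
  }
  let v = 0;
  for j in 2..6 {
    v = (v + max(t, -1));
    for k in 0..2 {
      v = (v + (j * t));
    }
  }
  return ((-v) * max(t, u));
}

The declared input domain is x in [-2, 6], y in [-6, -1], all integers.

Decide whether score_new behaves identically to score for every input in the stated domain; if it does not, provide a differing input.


Evaluate both at x=-2, y=-6.
score: t becomes -10; next (!(max(max(t, x), max(-5, x)) == (-2 * t))) evaluates to true; next x becomes -3; next u becomes 1; next at j=1:; next u becomes 1; next at j=2:; next u becomes 1; next at j=3:; next u becomes 1; next at j=4:; next u becomes 1; next at j=5:; next u becomes 1; next at j=6:; next u becomes 1; next v becomes 0; next at j=2:; next v becomes -1; next at k=0:; next v becomes 1; next at k=1:; next v becomes 3; next at j=3:; next v becomes 2; next at k=0:; next v becomes 5; next at k=1:; next v becomes 8; next at j=4:; next v becomes 7; next at k=0:; next v becomes 11; next at k=1:; next v becomes 15; next at j=5:; next v becomes 14; next at k=0:; next v becomes 19; next at k=1:; next v becomes 24; next final value -24
score_new: t becomes -10; next (!(!(max(max(t, x), (-min((-(-5)), (-x)))) == (-2 * t)))) evaluates to false; next x becomes -3; next u becomes 1; next at j=1:; next u becomes 1; next at j=2:; next u becomes 1; next at j=3:; next u becomes 1; next at j=4:; next u becomes 1; next at j=5:; next u becomes 1; next at j=6:; next u becomes 1; next v becomes 0; next at j=2:; next v becomes -1; next at k=0:; next v becomes -21; next at k=1:; next v becomes -41; next at j=3:; next v becomes -42; next at k=0:; next v becomes -72; next at k=1:; next v becomes -102; next at j=4:; next v becomes -103; next at k=0:; next v becomes -143; next at k=1:; next v becomes -183; next at j=5:; next v becomes -184; next at k=0:; next v becomes -234; next at k=1:; next v becomes -284; next final value 284
-24 != 284, so the rewrite changes behavior.
verdict: not equivalent; witness: x=-2, y=-6


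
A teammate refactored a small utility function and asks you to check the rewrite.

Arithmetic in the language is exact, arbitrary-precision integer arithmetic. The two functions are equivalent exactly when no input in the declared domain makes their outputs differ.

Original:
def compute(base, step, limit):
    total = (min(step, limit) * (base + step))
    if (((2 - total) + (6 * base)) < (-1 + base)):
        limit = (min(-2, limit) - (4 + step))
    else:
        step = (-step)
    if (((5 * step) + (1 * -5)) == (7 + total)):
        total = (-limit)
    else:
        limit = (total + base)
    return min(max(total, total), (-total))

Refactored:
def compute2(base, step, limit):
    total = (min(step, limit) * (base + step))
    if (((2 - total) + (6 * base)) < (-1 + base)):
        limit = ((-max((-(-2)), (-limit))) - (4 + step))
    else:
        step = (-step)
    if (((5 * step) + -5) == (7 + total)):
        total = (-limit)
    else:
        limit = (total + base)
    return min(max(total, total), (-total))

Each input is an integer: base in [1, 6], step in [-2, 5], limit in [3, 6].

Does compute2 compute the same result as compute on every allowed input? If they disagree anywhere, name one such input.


Comparing the listings, the differences include: arithmetic usage differs, and constant usage differs, and min/max/abs usage differs.
One worked example (base=5, step=0, limit=3) — compute: total = 0; (((2 - total) + (6 * base)) < (-1 + base)) -> false; step = 0; (((5 * step) + (1 * -5)) == (7 + total)) -> false; limit = 5; return 0; compute2: total = 0; (((2 - total) + (6 * base)) < (-1 + base)) -> false; step = 0; (((5 * step) + -5) == (7 + total)) -> false; limit = 5; return 0; agreement on 0.
Across all 192 domain points the two functions coincide.
verdict: equivalent


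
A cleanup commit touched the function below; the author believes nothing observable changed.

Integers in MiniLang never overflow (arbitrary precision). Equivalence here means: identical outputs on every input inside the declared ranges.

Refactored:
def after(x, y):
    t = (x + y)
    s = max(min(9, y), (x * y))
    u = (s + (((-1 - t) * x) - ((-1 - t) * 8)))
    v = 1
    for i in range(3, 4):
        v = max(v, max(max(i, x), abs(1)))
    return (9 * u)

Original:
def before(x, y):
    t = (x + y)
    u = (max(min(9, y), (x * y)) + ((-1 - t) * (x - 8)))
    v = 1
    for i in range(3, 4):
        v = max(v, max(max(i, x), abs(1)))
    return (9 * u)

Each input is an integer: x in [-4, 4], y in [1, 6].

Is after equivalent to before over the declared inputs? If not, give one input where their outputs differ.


Side by side, the visible changes include: constant usage differs, and arithmetic usage differs, and statement counts differ, and local variable names differ.
One worked example (x=-1, y=4) — before: t=3, then u=40, then v=1, then (i=3), then v=3, then returns 360; after: t=3, then s=4, then u=40, then v=1, then (i=3), then v=3, then returns 360; agreement on 360.
Across all 54 domain points the two functions coincide.
verdict: equivalent


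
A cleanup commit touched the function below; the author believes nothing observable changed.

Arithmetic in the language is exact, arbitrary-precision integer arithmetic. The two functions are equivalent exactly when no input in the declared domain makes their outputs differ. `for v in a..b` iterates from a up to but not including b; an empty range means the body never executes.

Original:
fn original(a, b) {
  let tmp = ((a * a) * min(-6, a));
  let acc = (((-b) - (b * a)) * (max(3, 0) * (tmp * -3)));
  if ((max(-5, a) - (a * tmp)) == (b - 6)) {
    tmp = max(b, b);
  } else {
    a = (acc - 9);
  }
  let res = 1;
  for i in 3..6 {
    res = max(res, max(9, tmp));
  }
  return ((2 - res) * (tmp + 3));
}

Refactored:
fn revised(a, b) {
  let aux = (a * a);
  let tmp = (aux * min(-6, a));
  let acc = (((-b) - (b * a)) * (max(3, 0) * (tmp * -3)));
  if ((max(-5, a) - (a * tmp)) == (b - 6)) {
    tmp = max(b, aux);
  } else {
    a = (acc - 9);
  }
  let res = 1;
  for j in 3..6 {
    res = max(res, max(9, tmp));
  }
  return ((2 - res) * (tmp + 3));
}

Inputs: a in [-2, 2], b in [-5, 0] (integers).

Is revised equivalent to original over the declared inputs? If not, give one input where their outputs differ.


Input a=-1, b=-1: -14 from original versus -28 from revised.
verdict: not equivalent; witness: a=-1, b=-1


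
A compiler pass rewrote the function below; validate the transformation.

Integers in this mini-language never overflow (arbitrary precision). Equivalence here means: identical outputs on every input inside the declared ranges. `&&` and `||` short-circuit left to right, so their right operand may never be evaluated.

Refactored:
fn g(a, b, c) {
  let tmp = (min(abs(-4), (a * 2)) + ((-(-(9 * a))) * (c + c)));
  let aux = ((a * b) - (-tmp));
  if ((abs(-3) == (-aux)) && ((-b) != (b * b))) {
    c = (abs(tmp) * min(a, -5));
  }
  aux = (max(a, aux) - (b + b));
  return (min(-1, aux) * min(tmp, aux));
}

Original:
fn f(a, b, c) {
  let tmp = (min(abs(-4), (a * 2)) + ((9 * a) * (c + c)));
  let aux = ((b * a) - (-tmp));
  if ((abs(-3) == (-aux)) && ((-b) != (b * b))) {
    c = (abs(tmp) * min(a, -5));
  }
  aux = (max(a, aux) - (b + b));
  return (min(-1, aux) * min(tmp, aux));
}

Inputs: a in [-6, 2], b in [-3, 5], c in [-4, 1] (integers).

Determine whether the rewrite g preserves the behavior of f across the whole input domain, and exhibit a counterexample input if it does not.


Equivalent — the differences include same computation, different form, yet no declared input distinguishes the two.
Spot check at a=-2, b=-2, c=-2 — f: tmp = 68; aux = 72; ((abs(-3) == (-aux)) && ((-b) != (b * b))) -> false; aux = 76; return -68. g: tmp = 68; aux = 72; ((abs(-3) == (-aux)) && ((-b) != (b * b))) -> false; aux = 76; return -68. Both give -68.
Sweeping the whole domain (486 inputs) finds no disagreement.
verdict: equivalent


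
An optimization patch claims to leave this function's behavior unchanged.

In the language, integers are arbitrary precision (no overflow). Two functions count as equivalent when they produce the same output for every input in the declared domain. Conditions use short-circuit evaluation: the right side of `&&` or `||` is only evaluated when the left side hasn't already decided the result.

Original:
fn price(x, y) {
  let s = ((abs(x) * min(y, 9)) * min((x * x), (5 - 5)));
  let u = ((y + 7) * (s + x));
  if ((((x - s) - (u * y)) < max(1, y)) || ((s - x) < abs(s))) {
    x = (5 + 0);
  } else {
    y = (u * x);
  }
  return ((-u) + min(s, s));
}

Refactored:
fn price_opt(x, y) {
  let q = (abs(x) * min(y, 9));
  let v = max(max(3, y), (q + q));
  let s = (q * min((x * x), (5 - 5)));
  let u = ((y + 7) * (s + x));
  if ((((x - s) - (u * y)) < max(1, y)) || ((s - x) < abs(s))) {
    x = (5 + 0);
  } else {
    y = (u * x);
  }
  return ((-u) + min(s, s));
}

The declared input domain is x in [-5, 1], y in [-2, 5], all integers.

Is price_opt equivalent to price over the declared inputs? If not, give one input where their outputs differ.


Side by side, the visible changes include: statement counts differ; also constant usage differs; also arithmetic usage differs; also local variable names differ; also min/max/abs usage differs.
One worked example (x=-2, y=-2) — price: s becomes 0; next u becomes -10; next ((((x - s) - (u * y)) < max(1, y)) || ((s - x) < abs(s))) evaluates to true; next x becomes 5; next final value 10; price_opt: q becomes -4; next v becomes 3; next s becomes 0; next u becomes -10; next ((((x - s) - (u * y)) < max(1, y)) || ((s - x) < abs(s))) evaluates to true; next x becomes 5; next final value 10; agreement on 10.
Across all 56 domain points the two functions coincide.
verdict: equivalent


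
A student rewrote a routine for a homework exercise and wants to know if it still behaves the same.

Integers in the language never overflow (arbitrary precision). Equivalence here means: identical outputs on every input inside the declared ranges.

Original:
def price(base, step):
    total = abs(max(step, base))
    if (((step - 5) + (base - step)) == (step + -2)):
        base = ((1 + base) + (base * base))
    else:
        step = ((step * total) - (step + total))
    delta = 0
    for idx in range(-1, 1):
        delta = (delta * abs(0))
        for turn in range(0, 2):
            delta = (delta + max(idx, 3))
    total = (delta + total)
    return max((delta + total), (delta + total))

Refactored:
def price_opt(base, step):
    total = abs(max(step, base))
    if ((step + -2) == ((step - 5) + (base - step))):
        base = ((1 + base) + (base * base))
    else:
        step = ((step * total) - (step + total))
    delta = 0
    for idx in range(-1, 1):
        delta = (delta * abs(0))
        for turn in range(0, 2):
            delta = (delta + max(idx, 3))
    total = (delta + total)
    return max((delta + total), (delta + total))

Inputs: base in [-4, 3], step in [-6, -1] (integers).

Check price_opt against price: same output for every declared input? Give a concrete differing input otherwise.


The two versions differ — the changes include same computation, different form.
As a probe, take base=0, step=-1: price runs total = 0; (((step - 5) + (base - step)) == (step + -2)) -> false; step = 1; delta = 0; [idx=-1]; delta = 0; [turn=0]; delta = 3; [turn=1]; delta = 6; [idx=0]; delta = 0; [turn=0]; delta = 3; [turn=1]; delta = 6; total = 6; return 12; price_opt runs total = 0; ((step + -2) == ((step - 5) + (base - step))) -> false; step = 1; delta = 0; [idx=-1]; delta = 0; [turn=0]; delta = 3; [turn=1]; delta = 6; [idx=0]; delta = 0; [turn=0]; delta = 3; [turn=1]; delta = 6; total = 6; return 12; both end at 12.
Across all 48 domain points the two functions coincide.
verdict: equivalent


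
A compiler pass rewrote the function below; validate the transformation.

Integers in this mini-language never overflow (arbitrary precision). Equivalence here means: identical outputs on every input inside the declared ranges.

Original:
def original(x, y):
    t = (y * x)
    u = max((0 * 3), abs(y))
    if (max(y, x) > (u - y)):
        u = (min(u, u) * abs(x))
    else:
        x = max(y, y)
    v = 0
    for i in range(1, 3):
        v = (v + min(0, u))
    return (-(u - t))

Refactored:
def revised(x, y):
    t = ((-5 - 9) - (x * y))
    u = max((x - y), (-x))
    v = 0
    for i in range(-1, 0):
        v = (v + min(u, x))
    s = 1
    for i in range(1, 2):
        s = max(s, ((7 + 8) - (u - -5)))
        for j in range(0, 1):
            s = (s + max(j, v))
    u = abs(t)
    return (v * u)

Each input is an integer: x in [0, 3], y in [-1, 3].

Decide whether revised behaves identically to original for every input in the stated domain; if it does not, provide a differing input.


Not equivalent: x=0, y=-1 separates them (-1 vs 0).
original: t = 0; u = 1; (max(y, x) > (u - y)) -> false; x = -1; v = 0; [i=1]; v = 0; [i=2]; v = 0; return -1
revised: t = -14; u = 1; v = 0; [i=-1]; v = 0; s = 1; [i=1]; s = 9; [j=0]; s = 9; u = 14; return 0
verdict: not equivalent; witness: x=0, y=-1


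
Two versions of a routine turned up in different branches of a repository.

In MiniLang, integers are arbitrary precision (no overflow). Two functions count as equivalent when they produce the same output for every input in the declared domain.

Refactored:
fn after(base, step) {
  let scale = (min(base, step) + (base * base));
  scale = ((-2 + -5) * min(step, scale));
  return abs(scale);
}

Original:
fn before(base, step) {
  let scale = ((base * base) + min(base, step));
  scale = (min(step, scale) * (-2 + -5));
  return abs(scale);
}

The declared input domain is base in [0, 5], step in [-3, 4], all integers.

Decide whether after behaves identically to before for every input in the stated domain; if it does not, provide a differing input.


Equivalent — the differences include same computation, different form, yet no declared input distinguishes the two.
Tracing base=4, step=0: before: scale = 16; scale = 0; return 0 | after: scale = 16; scale = 0; return 0 — matching result 0.
Across all 48 domain points the two functions coincide.
verdict: equivalent


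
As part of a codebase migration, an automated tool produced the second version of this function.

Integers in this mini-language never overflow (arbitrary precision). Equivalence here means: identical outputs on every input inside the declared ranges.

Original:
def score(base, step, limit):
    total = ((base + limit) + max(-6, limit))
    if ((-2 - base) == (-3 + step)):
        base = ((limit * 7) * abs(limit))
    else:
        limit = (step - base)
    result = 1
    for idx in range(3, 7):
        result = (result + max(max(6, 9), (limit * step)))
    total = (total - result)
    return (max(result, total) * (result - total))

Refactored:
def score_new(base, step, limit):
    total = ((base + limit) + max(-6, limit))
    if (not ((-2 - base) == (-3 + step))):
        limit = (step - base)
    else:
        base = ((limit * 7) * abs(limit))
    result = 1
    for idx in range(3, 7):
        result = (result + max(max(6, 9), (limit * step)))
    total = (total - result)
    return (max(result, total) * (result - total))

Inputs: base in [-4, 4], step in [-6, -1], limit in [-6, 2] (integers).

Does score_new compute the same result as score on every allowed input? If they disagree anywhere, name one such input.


Although boolean connective usage differs, 486/486 inputs agree.
verdict: equivalent


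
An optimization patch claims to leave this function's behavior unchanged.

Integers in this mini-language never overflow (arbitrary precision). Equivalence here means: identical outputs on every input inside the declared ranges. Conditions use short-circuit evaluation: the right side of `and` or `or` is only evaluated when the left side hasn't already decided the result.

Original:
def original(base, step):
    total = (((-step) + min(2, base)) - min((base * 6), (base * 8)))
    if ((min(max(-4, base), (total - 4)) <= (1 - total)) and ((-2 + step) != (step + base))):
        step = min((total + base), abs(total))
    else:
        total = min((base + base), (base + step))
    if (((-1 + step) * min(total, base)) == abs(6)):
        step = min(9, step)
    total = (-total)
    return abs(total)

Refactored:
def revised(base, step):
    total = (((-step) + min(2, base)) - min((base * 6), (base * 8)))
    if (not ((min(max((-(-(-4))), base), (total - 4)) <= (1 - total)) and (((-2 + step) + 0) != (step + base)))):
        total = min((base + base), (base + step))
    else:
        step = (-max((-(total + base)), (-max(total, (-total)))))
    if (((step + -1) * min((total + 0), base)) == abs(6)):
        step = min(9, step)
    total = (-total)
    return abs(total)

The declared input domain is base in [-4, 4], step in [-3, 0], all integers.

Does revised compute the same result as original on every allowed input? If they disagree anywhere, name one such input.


The two versions differ — the changes include min/max/abs usage differs, arithmetic usage differs, constant usage differs, boolean connective usage differs.
Tracing base=-4, step=0: original: total := 28 | ((min(max(-4, base), (total - 4)) <= (1 - total)) and ((-2 + step) != (step + base))): false | total := -8 | (((-1 + step) * min(total, base)) == abs(6)): false | total := 8 | result 8 | revised: total := 28 | (not ((min(max((-(-(-4))), base), (total - 4)) <= (1 - total)) and (((-2 + step) + 0) != (step + base)))): true | total := -8 | (((step + -1) * min((total + 0), base)) == abs(6)): false | total := 8 | result 8 — matching result 8.
Every one of the 36 inputs gives matching results.
verdict: equivalent


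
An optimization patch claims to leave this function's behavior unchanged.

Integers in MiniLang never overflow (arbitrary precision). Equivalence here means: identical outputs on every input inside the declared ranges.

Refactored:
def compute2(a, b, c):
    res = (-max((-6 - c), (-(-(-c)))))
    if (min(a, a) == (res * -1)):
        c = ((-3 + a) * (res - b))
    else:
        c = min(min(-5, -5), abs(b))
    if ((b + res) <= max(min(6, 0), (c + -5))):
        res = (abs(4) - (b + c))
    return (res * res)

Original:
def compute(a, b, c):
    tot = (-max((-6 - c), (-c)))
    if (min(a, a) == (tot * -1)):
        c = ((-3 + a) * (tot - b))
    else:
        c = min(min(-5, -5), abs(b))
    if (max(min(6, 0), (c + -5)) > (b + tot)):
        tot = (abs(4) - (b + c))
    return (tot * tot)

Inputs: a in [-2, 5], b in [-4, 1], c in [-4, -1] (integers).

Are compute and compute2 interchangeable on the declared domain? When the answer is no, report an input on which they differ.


Evaluate both at a=-2, b=1, c=-1.
compute: tot = -1; (min(a, a) == (tot * -1)) -> false; c = -5; (max(min(6, 0), (c + -5)) > (b + tot)) -> false; return 1
compute2: res = -1; (min(a, a) == (res * -1)) -> false; c = -5; ((b + res) <= max(min(6, 0), (c + -5))) -> true; res = 8; return 64
1 vs 64 — the two versions disagree here.
verdict: not equivalent; witness: a=-2, b=1, c=-1


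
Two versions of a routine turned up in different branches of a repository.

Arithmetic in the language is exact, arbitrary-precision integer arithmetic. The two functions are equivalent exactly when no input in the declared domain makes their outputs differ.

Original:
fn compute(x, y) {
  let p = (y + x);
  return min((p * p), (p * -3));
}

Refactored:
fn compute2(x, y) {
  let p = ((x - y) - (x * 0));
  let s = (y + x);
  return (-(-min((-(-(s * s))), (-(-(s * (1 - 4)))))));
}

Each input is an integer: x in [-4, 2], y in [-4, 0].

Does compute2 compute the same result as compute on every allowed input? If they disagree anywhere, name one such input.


The diff adds an assignment to `p` whose value nothing reads, which nothing downstream consumes; all 35 inputs agree.
verdict: equivalent


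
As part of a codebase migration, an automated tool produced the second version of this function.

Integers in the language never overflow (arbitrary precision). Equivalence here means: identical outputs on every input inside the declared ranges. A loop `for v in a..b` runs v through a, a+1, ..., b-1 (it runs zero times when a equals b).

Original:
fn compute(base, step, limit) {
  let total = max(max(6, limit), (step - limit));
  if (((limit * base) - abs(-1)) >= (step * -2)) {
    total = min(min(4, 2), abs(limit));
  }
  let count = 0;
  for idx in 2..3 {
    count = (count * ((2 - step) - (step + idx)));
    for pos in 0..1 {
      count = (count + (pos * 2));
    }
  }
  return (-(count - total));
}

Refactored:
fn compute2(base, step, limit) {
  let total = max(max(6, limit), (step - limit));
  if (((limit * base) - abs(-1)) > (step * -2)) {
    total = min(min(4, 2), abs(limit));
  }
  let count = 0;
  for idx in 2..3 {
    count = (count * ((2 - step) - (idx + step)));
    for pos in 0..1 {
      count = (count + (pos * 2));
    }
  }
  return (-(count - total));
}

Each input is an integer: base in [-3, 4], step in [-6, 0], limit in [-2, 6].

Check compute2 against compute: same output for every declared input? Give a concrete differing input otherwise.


Try base=-3, step=-1, limit=-1.
compute: total = 6; (((limit * base) - abs(-1)) >= (step * -2)) -> true; total = 1; count = 0; [idx=2]; count = 0; [pos=0]; count = 0; return 1
compute2: total = 6; (((limit * base) - abs(-1)) > (step * -2)) -> false; count = 0; [idx=2]; count = 0; [pos=0]; count = 0; return 6
1 vs 6 — the two versions disagree here.
verdict: not equivalent; witness: base=-3, step=-1, limit=-1


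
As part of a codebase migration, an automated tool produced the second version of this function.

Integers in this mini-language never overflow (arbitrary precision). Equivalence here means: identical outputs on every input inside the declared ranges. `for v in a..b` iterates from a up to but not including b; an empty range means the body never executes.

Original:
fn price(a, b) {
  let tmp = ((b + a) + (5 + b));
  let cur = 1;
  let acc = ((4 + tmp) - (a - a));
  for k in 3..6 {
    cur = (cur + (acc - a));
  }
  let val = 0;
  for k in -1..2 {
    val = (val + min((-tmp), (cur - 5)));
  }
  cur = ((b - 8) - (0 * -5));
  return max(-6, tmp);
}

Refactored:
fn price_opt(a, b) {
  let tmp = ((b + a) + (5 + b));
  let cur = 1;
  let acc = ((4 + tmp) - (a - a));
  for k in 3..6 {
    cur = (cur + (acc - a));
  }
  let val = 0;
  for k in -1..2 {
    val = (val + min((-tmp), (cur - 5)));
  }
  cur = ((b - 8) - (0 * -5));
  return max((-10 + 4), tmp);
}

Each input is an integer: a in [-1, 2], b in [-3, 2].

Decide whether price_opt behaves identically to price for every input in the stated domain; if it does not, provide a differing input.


Side by side, the visible changes include: arithmetic usage differs, constant usage differs.
Tracing a=2, b=-2: price: tmp becomes 3; next cur becomes 1; next acc becomes 7; next at k=3:; next cur becomes 6; next at k=4:; next cur becomes 11; next at k=5:; next cur becomes 16; next val becomes 0; next at k=-1:; next val becomes -3; next at k=0:; next val becomes -6; next at k=1:; next val becomes -9; next cur becomes -10; next final value 3 | price_opt: tmp becomes 3; next cur becomes 1; next acc becomes 7; next at k=3:; next cur becomes 6; next at k=4:; next cur becomes 11; next at k=5:; next cur becomes 16; next val becomes 0; next at k=-1:; next val becomes -3; next at k=0:; next val becomes -6; next at k=1:; next val becomes -9; next cur becomes -10; next final value 3 — matching result 3.
Every one of the 24 inputs gives matching results.
verdict: equivalent


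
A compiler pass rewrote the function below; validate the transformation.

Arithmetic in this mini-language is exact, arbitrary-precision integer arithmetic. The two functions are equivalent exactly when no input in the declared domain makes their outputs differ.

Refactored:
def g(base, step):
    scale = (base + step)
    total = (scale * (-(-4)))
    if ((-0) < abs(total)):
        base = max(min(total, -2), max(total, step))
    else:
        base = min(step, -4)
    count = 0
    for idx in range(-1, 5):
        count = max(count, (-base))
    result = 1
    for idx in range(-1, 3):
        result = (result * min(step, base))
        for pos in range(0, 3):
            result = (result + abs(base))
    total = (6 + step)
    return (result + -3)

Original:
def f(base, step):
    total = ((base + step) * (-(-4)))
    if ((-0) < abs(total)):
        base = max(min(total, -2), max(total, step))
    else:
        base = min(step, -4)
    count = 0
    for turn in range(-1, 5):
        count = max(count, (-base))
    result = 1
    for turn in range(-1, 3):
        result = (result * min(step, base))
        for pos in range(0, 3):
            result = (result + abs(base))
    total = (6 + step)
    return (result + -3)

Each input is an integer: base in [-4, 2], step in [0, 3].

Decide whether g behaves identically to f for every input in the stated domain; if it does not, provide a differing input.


Differences: local variable names differ; statement counts differ — yet all 28 inputs agree.
verdict: equivalent


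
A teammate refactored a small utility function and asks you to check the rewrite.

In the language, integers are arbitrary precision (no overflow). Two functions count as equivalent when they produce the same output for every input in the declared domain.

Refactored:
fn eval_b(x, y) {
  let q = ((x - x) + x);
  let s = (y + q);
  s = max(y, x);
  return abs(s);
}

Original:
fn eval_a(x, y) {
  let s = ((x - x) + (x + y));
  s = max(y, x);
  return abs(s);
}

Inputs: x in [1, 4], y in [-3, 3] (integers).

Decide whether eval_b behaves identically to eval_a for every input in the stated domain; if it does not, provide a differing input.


The two are interchangeable: statement counts differ; local variable names differ, and every declared input agrees.
As a probe, take x=4, y=-1: eval_a runs s := 3 | s := 4 | result 4; eval_b runs q := 4 | s := 3 | s := 4 | result 4; both end at 4.
Checked all 28 inputs in the declared domain: the outputs agree on every one.
verdict: equivalent


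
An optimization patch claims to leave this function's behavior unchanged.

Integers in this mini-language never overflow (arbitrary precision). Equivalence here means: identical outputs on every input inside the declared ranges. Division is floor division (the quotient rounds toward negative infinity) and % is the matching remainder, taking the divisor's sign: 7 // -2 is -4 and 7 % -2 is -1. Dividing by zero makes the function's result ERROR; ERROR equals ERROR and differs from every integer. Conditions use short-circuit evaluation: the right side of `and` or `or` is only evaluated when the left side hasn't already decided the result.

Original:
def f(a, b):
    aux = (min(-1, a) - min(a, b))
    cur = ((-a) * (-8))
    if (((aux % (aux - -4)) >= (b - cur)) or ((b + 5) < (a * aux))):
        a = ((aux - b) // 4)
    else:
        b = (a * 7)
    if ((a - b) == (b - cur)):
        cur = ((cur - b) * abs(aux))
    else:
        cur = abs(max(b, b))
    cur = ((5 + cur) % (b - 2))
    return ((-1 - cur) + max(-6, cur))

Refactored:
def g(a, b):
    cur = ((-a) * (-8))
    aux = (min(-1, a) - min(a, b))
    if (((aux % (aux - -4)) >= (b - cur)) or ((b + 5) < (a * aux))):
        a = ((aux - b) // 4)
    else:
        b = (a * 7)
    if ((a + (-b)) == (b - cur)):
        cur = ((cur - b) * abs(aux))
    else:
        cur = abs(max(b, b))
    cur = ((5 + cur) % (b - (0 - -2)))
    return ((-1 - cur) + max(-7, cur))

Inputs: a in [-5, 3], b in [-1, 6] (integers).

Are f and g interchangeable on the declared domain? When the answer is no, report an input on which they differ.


At a=-5, b=-1: f gives 27, g gives 26.
verdict: not equivalent; witness: a=-5, b=-1


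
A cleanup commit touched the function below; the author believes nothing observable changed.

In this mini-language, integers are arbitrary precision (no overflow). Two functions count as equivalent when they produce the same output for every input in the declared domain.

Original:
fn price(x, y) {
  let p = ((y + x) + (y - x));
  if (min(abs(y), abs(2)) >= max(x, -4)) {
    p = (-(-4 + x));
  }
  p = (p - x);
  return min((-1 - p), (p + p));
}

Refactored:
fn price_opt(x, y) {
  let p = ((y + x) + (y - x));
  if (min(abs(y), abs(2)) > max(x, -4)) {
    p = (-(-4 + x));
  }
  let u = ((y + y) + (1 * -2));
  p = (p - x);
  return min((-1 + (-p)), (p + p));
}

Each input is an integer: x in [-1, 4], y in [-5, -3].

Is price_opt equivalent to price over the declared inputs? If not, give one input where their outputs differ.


At x=2, y=-5: price gives -1, price_opt gives -24.
verdict: not equivalent; witness: x=2, y=-5


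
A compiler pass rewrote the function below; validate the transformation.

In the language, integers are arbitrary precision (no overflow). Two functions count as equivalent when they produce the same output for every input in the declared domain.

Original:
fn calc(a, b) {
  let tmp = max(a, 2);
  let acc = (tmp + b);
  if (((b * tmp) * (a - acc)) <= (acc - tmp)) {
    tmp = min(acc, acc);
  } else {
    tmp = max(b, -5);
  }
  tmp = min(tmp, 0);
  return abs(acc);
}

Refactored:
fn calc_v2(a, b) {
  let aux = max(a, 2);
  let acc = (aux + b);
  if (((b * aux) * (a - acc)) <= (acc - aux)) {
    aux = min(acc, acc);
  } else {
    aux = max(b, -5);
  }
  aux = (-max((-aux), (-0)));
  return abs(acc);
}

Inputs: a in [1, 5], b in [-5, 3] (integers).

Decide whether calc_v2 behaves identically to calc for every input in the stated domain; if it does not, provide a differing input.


Changes here: min/max/abs usage differs, local variable names differ; the full 45-point sweep finds no disagreement.
verdict: equivalent


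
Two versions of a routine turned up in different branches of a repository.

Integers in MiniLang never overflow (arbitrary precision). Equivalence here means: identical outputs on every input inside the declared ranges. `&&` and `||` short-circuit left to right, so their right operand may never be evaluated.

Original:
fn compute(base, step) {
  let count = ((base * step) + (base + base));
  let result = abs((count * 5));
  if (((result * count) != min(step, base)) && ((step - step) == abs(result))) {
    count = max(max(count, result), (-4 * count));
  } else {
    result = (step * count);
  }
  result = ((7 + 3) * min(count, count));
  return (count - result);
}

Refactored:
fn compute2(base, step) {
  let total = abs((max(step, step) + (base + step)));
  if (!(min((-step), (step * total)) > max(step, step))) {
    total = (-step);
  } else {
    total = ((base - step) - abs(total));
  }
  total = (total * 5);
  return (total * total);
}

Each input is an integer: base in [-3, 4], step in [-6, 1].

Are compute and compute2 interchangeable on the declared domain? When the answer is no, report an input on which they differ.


These are not equivalent — on base=-3, step=-6 the outputs split (-108 vs 900).
compute: count=12, then result=60, then (((result * count) != min(step, base)) && ((step - step) == abs(result))) is false, then result=-72, then result=120, then returns -108
compute2: total=15, then (!(min((-step), (step * total)) > max(step, step))) is true, then total=6, then total=30, then returns 900
verdict: not equivalent; witness: base=-3, step=-6


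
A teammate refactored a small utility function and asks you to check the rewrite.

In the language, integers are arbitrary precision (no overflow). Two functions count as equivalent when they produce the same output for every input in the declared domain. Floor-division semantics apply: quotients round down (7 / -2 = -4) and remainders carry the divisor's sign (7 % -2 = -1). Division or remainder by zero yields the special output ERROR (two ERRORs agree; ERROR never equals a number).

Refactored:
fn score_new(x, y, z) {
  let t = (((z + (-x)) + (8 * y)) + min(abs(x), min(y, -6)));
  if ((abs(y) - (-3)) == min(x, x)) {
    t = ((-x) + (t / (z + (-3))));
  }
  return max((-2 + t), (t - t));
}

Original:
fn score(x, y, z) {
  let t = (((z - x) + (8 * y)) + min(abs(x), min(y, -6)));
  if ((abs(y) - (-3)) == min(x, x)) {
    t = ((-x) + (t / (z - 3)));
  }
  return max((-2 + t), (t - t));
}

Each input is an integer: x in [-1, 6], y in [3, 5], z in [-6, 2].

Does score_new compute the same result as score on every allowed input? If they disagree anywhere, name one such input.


This is a faithful refactor — arithmetic usage differs, but the computed results match everywhere.
As a probe, take x=3, y=5, z=-3: score runs t=28, then ((abs(y) - (-3)) == min(x, x)) is false, then returns 26; score_new runs t=28, then ((abs(y) - (-3)) == min(x, x)) is false, then returns 26; both end at 26.
Checked all 216 inputs in the declared domain: the outputs agree on every one.
verdict: equivalent


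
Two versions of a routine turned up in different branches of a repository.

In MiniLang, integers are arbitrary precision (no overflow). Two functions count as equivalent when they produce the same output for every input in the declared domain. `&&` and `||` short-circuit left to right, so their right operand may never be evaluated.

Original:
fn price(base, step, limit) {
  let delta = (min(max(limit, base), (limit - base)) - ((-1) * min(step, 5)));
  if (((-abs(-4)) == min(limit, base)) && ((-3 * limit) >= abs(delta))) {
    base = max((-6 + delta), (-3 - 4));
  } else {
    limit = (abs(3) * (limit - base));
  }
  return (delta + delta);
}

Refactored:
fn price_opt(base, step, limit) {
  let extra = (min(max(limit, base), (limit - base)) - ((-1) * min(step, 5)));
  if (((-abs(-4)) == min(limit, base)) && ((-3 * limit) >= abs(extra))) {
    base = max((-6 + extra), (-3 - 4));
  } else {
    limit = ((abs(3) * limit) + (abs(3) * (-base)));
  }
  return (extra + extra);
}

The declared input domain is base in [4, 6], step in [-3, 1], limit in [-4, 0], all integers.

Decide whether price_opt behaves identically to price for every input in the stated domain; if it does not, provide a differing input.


Behavior is preserved: although local variable names differ; constant usage differs; min/max/abs usage differs; arithmetic usage differs, the outputs never diverge.
Tracing base=5, step=1, limit=0: price: delta=-4, then (((-abs(-4)) == min(limit, base)) && ((-3 * limit) >= abs(delta))) is false, then limit=-15, then returns -8 | price_opt: extra=-4, then (((-abs(-4)) == min(limit, base)) && ((-3 * limit) >= abs(extra))) is false, then limit=-15, then returns -8 — matching result -8.
Checked all 75 inputs in the declared domain: the outputs agree on every one.
verdict: equivalent
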